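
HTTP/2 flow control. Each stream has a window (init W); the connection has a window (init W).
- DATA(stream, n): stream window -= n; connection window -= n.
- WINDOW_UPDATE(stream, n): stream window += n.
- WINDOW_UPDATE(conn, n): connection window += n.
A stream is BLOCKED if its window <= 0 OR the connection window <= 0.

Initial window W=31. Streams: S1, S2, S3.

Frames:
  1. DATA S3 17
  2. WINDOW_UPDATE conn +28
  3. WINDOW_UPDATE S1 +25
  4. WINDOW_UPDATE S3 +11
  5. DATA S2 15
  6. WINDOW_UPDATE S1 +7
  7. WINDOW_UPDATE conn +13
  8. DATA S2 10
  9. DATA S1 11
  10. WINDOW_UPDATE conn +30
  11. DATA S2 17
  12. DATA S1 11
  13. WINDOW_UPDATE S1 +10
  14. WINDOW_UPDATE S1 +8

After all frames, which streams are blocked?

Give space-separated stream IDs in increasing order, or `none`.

Answer: S2

Derivation:
Op 1: conn=14 S1=31 S2=31 S3=14 blocked=[]
Op 2: conn=42 S1=31 S2=31 S3=14 blocked=[]
Op 3: conn=42 S1=56 S2=31 S3=14 blocked=[]
Op 4: conn=42 S1=56 S2=31 S3=25 blocked=[]
Op 5: conn=27 S1=56 S2=16 S3=25 blocked=[]
Op 6: conn=27 S1=63 S2=16 S3=25 blocked=[]
Op 7: conn=40 S1=63 S2=16 S3=25 blocked=[]
Op 8: conn=30 S1=63 S2=6 S3=25 blocked=[]
Op 9: conn=19 S1=52 S2=6 S3=25 blocked=[]
Op 10: conn=49 S1=52 S2=6 S3=25 blocked=[]
Op 11: conn=32 S1=52 S2=-11 S3=25 blocked=[2]
Op 12: conn=21 S1=41 S2=-11 S3=25 blocked=[2]
Op 13: conn=21 S1=51 S2=-11 S3=25 blocked=[2]
Op 14: conn=21 S1=59 S2=-11 S3=25 blocked=[2]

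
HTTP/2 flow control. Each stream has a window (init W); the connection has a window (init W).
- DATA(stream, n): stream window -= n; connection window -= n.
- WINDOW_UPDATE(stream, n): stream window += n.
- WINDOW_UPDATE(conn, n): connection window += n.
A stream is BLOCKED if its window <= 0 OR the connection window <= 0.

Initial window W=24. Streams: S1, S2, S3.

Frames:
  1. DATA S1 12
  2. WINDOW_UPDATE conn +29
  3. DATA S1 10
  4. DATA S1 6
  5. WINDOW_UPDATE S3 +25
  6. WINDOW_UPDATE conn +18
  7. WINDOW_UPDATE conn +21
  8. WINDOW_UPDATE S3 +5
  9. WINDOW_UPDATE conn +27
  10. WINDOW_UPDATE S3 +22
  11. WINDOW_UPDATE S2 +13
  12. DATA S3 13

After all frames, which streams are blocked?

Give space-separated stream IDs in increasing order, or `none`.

Answer: S1

Derivation:
Op 1: conn=12 S1=12 S2=24 S3=24 blocked=[]
Op 2: conn=41 S1=12 S2=24 S3=24 blocked=[]
Op 3: conn=31 S1=2 S2=24 S3=24 blocked=[]
Op 4: conn=25 S1=-4 S2=24 S3=24 blocked=[1]
Op 5: conn=25 S1=-4 S2=24 S3=49 blocked=[1]
Op 6: conn=43 S1=-4 S2=24 S3=49 blocked=[1]
Op 7: conn=64 S1=-4 S2=24 S3=49 blocked=[1]
Op 8: conn=64 S1=-4 S2=24 S3=54 blocked=[1]
Op 9: conn=91 S1=-4 S2=24 S3=54 blocked=[1]
Op 10: conn=91 S1=-4 S2=24 S3=76 blocked=[1]
Op 11: conn=91 S1=-4 S2=37 S3=76 blocked=[1]
Op 12: conn=78 S1=-4 S2=37 S3=63 blocked=[1]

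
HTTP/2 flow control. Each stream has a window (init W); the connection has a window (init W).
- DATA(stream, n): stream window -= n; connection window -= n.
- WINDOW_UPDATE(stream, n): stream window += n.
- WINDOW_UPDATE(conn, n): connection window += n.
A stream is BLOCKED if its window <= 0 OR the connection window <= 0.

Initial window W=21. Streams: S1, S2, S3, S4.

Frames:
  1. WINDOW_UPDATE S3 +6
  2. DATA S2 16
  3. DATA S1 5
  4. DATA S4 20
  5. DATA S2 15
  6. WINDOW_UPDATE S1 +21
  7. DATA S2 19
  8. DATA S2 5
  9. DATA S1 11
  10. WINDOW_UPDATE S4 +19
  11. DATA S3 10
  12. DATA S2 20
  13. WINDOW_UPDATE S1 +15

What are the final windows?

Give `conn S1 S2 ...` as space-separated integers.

Answer: -100 41 -54 17 20

Derivation:
Op 1: conn=21 S1=21 S2=21 S3=27 S4=21 blocked=[]
Op 2: conn=5 S1=21 S2=5 S3=27 S4=21 blocked=[]
Op 3: conn=0 S1=16 S2=5 S3=27 S4=21 blocked=[1, 2, 3, 4]
Op 4: conn=-20 S1=16 S2=5 S3=27 S4=1 blocked=[1, 2, 3, 4]
Op 5: conn=-35 S1=16 S2=-10 S3=27 S4=1 blocked=[1, 2, 3, 4]
Op 6: conn=-35 S1=37 S2=-10 S3=27 S4=1 blocked=[1, 2, 3, 4]
Op 7: conn=-54 S1=37 S2=-29 S3=27 S4=1 blocked=[1, 2, 3, 4]
Op 8: conn=-59 S1=37 S2=-34 S3=27 S4=1 blocked=[1, 2, 3, 4]
Op 9: conn=-70 S1=26 S2=-34 S3=27 S4=1 blocked=[1, 2, 3, 4]
Op 10: conn=-70 S1=26 S2=-34 S3=27 S4=20 blocked=[1, 2, 3, 4]
Op 11: conn=-80 S1=26 S2=-34 S3=17 S4=20 blocked=[1, 2, 3, 4]
Op 12: conn=-100 S1=26 S2=-54 S3=17 S4=20 blocked=[1, 2, 3, 4]
Op 13: conn=-100 S1=41 S2=-54 S3=17 S4=20 blocked=[1, 2, 3, 4]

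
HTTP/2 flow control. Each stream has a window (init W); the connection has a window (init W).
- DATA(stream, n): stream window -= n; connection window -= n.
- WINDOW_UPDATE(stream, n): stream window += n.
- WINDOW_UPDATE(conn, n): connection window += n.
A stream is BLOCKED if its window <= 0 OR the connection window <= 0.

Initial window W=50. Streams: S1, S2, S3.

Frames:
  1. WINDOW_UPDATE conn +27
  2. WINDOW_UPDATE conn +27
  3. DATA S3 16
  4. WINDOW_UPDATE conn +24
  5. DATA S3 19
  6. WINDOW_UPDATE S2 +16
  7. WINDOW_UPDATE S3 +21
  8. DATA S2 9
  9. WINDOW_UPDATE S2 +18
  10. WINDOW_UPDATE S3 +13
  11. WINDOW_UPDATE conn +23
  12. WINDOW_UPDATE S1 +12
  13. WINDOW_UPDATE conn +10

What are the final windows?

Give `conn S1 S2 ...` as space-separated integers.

Op 1: conn=77 S1=50 S2=50 S3=50 blocked=[]
Op 2: conn=104 S1=50 S2=50 S3=50 blocked=[]
Op 3: conn=88 S1=50 S2=50 S3=34 blocked=[]
Op 4: conn=112 S1=50 S2=50 S3=34 blocked=[]
Op 5: conn=93 S1=50 S2=50 S3=15 blocked=[]
Op 6: conn=93 S1=50 S2=66 S3=15 blocked=[]
Op 7: conn=93 S1=50 S2=66 S3=36 blocked=[]
Op 8: conn=84 S1=50 S2=57 S3=36 blocked=[]
Op 9: conn=84 S1=50 S2=75 S3=36 blocked=[]
Op 10: conn=84 S1=50 S2=75 S3=49 blocked=[]
Op 11: conn=107 S1=50 S2=75 S3=49 blocked=[]
Op 12: conn=107 S1=62 S2=75 S3=49 blocked=[]
Op 13: conn=117 S1=62 S2=75 S3=49 blocked=[]

Answer: 117 62 75 49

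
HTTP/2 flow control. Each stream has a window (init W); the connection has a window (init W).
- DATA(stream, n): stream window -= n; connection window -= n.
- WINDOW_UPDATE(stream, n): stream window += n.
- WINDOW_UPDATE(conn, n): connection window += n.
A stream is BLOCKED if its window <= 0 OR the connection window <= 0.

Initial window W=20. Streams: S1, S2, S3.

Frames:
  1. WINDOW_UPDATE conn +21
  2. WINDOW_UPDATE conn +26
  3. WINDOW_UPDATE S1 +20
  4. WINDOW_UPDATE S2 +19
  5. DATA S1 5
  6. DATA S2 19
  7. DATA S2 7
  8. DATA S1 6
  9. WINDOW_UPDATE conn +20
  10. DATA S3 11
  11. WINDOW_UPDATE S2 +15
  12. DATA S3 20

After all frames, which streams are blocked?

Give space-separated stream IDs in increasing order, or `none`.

Answer: S3

Derivation:
Op 1: conn=41 S1=20 S2=20 S3=20 blocked=[]
Op 2: conn=67 S1=20 S2=20 S3=20 blocked=[]
Op 3: conn=67 S1=40 S2=20 S3=20 blocked=[]
Op 4: conn=67 S1=40 S2=39 S3=20 blocked=[]
Op 5: conn=62 S1=35 S2=39 S3=20 blocked=[]
Op 6: conn=43 S1=35 S2=20 S3=20 blocked=[]
Op 7: conn=36 S1=35 S2=13 S3=20 blocked=[]
Op 8: conn=30 S1=29 S2=13 S3=20 blocked=[]
Op 9: conn=50 S1=29 S2=13 S3=20 blocked=[]
Op 10: conn=39 S1=29 S2=13 S3=9 blocked=[]
Op 11: conn=39 S1=29 S2=28 S3=9 blocked=[]
Op 12: conn=19 S1=29 S2=28 S3=-11 blocked=[3]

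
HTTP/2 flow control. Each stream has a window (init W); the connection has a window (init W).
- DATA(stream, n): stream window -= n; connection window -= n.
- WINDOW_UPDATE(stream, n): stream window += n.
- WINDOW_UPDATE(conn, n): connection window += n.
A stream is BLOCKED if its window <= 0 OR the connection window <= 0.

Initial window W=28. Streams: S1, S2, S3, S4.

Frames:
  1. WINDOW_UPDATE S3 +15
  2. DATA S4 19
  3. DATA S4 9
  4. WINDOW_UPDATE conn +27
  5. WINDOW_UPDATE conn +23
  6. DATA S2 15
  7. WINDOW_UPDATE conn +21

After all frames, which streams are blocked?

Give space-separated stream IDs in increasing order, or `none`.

Answer: S4

Derivation:
Op 1: conn=28 S1=28 S2=28 S3=43 S4=28 blocked=[]
Op 2: conn=9 S1=28 S2=28 S3=43 S4=9 blocked=[]
Op 3: conn=0 S1=28 S2=28 S3=43 S4=0 blocked=[1, 2, 3, 4]
Op 4: conn=27 S1=28 S2=28 S3=43 S4=0 blocked=[4]
Op 5: conn=50 S1=28 S2=28 S3=43 S4=0 blocked=[4]
Op 6: conn=35 S1=28 S2=13 S3=43 S4=0 blocked=[4]
Op 7: conn=56 S1=28 S2=13 S3=43 S4=0 blocked=[4]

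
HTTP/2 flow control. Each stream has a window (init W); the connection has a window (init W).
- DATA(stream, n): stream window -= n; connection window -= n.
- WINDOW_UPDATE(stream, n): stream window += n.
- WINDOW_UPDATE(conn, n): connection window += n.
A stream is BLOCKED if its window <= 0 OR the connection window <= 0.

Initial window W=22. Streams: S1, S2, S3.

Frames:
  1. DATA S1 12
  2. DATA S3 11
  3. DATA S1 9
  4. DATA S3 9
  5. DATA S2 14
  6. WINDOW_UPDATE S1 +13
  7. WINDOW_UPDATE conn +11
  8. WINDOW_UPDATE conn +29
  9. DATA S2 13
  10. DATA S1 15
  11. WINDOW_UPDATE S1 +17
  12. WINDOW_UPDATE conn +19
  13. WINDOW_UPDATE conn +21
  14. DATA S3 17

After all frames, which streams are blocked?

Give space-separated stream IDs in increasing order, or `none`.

Op 1: conn=10 S1=10 S2=22 S3=22 blocked=[]
Op 2: conn=-1 S1=10 S2=22 S3=11 blocked=[1, 2, 3]
Op 3: conn=-10 S1=1 S2=22 S3=11 blocked=[1, 2, 3]
Op 4: conn=-19 S1=1 S2=22 S3=2 blocked=[1, 2, 3]
Op 5: conn=-33 S1=1 S2=8 S3=2 blocked=[1, 2, 3]
Op 6: conn=-33 S1=14 S2=8 S3=2 blocked=[1, 2, 3]
Op 7: conn=-22 S1=14 S2=8 S3=2 blocked=[1, 2, 3]
Op 8: conn=7 S1=14 S2=8 S3=2 blocked=[]
Op 9: conn=-6 S1=14 S2=-5 S3=2 blocked=[1, 2, 3]
Op 10: conn=-21 S1=-1 S2=-5 S3=2 blocked=[1, 2, 3]
Op 11: conn=-21 S1=16 S2=-5 S3=2 blocked=[1, 2, 3]
Op 12: conn=-2 S1=16 S2=-5 S3=2 blocked=[1, 2, 3]
Op 13: conn=19 S1=16 S2=-5 S3=2 blocked=[2]
Op 14: conn=2 S1=16 S2=-5 S3=-15 blocked=[2, 3]

Answer: S2 S3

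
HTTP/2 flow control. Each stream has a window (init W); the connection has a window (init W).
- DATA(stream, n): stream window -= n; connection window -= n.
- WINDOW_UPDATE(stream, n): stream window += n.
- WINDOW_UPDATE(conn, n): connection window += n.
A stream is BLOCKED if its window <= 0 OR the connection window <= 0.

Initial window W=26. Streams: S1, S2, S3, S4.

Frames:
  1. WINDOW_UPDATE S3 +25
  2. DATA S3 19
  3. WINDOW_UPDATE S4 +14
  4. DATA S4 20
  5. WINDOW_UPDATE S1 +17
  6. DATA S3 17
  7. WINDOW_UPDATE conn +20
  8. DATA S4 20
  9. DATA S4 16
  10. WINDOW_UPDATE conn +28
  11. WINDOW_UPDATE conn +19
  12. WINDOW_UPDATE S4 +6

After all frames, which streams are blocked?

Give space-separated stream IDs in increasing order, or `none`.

Answer: S4

Derivation:
Op 1: conn=26 S1=26 S2=26 S3=51 S4=26 blocked=[]
Op 2: conn=7 S1=26 S2=26 S3=32 S4=26 blocked=[]
Op 3: conn=7 S1=26 S2=26 S3=32 S4=40 blocked=[]
Op 4: conn=-13 S1=26 S2=26 S3=32 S4=20 blocked=[1, 2, 3, 4]
Op 5: conn=-13 S1=43 S2=26 S3=32 S4=20 blocked=[1, 2, 3, 4]
Op 6: conn=-30 S1=43 S2=26 S3=15 S4=20 blocked=[1, 2, 3, 4]
Op 7: conn=-10 S1=43 S2=26 S3=15 S4=20 blocked=[1, 2, 3, 4]
Op 8: conn=-30 S1=43 S2=26 S3=15 S4=0 blocked=[1, 2, 3, 4]
Op 9: conn=-46 S1=43 S2=26 S3=15 S4=-16 blocked=[1, 2, 3, 4]
Op 10: conn=-18 S1=43 S2=26 S3=15 S4=-16 blocked=[1, 2, 3, 4]
Op 11: conn=1 S1=43 S2=26 S3=15 S4=-16 blocked=[4]
Op 12: conn=1 S1=43 S2=26 S3=15 S4=-10 blocked=[4]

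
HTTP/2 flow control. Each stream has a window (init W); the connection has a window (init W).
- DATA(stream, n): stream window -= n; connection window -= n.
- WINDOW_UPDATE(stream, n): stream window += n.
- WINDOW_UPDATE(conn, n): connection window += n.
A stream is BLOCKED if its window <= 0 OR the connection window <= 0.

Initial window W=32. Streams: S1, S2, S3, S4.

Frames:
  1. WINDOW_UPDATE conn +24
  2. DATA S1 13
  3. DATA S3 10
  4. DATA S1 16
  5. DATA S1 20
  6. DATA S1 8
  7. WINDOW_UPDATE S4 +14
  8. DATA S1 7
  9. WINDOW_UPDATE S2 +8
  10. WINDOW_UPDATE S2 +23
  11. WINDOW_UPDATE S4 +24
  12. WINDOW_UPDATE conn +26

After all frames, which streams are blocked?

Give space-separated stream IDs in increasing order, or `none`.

Op 1: conn=56 S1=32 S2=32 S3=32 S4=32 blocked=[]
Op 2: conn=43 S1=19 S2=32 S3=32 S4=32 blocked=[]
Op 3: conn=33 S1=19 S2=32 S3=22 S4=32 blocked=[]
Op 4: conn=17 S1=3 S2=32 S3=22 S4=32 blocked=[]
Op 5: conn=-3 S1=-17 S2=32 S3=22 S4=32 blocked=[1, 2, 3, 4]
Op 6: conn=-11 S1=-25 S2=32 S3=22 S4=32 blocked=[1, 2, 3, 4]
Op 7: conn=-11 S1=-25 S2=32 S3=22 S4=46 blocked=[1, 2, 3, 4]
Op 8: conn=-18 S1=-32 S2=32 S3=22 S4=46 blocked=[1, 2, 3, 4]
Op 9: conn=-18 S1=-32 S2=40 S3=22 S4=46 blocked=[1, 2, 3, 4]
Op 10: conn=-18 S1=-32 S2=63 S3=22 S4=46 blocked=[1, 2, 3, 4]
Op 11: conn=-18 S1=-32 S2=63 S3=22 S4=70 blocked=[1, 2, 3, 4]
Op 12: conn=8 S1=-32 S2=63 S3=22 S4=70 blocked=[1]

Answer: S1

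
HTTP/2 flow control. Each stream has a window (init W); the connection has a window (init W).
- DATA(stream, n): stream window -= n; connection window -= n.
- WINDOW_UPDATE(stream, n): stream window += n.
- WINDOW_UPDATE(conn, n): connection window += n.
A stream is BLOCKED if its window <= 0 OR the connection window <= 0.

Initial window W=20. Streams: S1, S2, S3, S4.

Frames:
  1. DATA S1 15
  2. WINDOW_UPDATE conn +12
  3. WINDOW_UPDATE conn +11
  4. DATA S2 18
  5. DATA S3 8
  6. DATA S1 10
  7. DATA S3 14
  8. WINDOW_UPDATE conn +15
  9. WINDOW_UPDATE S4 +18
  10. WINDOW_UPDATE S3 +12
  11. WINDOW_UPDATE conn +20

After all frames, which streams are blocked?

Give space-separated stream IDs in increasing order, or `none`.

Op 1: conn=5 S1=5 S2=20 S3=20 S4=20 blocked=[]
Op 2: conn=17 S1=5 S2=20 S3=20 S4=20 blocked=[]
Op 3: conn=28 S1=5 S2=20 S3=20 S4=20 blocked=[]
Op 4: conn=10 S1=5 S2=2 S3=20 S4=20 blocked=[]
Op 5: conn=2 S1=5 S2=2 S3=12 S4=20 blocked=[]
Op 6: conn=-8 S1=-5 S2=2 S3=12 S4=20 blocked=[1, 2, 3, 4]
Op 7: conn=-22 S1=-5 S2=2 S3=-2 S4=20 blocked=[1, 2, 3, 4]
Op 8: conn=-7 S1=-5 S2=2 S3=-2 S4=20 blocked=[1, 2, 3, 4]
Op 9: conn=-7 S1=-5 S2=2 S3=-2 S4=38 blocked=[1, 2, 3, 4]
Op 10: conn=-7 S1=-5 S2=2 S3=10 S4=38 blocked=[1, 2, 3, 4]
Op 11: conn=13 S1=-5 S2=2 S3=10 S4=38 blocked=[1]

Answer: S1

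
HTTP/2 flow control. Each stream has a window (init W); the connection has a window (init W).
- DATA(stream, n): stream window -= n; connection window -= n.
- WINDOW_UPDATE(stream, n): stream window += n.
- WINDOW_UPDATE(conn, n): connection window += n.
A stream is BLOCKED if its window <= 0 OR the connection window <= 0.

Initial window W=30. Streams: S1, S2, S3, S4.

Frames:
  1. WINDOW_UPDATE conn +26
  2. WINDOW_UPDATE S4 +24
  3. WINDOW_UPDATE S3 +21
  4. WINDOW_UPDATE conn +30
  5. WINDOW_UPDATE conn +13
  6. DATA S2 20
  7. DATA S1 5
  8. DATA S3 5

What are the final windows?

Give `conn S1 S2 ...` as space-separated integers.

Op 1: conn=56 S1=30 S2=30 S3=30 S4=30 blocked=[]
Op 2: conn=56 S1=30 S2=30 S3=30 S4=54 blocked=[]
Op 3: conn=56 S1=30 S2=30 S3=51 S4=54 blocked=[]
Op 4: conn=86 S1=30 S2=30 S3=51 S4=54 blocked=[]
Op 5: conn=99 S1=30 S2=30 S3=51 S4=54 blocked=[]
Op 6: conn=79 S1=30 S2=10 S3=51 S4=54 blocked=[]
Op 7: conn=74 S1=25 S2=10 S3=51 S4=54 blocked=[]
Op 8: conn=69 S1=25 S2=10 S3=46 S4=54 blocked=[]

Answer: 69 25 10 46 54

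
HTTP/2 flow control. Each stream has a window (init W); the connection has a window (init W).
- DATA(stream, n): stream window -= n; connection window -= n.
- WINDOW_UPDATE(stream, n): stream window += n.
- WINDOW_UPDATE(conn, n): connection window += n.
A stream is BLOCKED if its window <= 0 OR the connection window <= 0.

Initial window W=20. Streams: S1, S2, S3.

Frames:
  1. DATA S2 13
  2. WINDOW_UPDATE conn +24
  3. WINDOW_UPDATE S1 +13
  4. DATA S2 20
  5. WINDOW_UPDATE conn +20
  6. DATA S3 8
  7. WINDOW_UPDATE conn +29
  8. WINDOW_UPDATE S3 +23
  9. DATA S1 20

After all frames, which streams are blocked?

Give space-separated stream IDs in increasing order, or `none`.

Answer: S2

Derivation:
Op 1: conn=7 S1=20 S2=7 S3=20 blocked=[]
Op 2: conn=31 S1=20 S2=7 S3=20 blocked=[]
Op 3: conn=31 S1=33 S2=7 S3=20 blocked=[]
Op 4: conn=11 S1=33 S2=-13 S3=20 blocked=[2]
Op 5: conn=31 S1=33 S2=-13 S3=20 blocked=[2]
Op 6: conn=23 S1=33 S2=-13 S3=12 blocked=[2]
Op 7: conn=52 S1=33 S2=-13 S3=12 blocked=[2]
Op 8: conn=52 S1=33 S2=-13 S3=35 blocked=[2]
Op 9: conn=32 S1=13 S2=-13 S3=35 blocked=[2]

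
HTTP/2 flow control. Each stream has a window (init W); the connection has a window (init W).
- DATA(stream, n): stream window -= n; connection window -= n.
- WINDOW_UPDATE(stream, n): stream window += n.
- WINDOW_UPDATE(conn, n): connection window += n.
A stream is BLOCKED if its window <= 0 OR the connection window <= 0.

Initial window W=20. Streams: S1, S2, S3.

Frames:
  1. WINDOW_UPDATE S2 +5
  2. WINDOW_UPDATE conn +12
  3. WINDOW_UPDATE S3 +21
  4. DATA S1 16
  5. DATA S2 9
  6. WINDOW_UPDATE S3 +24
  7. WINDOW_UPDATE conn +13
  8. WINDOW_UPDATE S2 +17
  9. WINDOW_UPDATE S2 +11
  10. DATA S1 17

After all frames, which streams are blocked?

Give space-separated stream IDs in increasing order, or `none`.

Op 1: conn=20 S1=20 S2=25 S3=20 blocked=[]
Op 2: conn=32 S1=20 S2=25 S3=20 blocked=[]
Op 3: conn=32 S1=20 S2=25 S3=41 blocked=[]
Op 4: conn=16 S1=4 S2=25 S3=41 blocked=[]
Op 5: conn=7 S1=4 S2=16 S3=41 blocked=[]
Op 6: conn=7 S1=4 S2=16 S3=65 blocked=[]
Op 7: conn=20 S1=4 S2=16 S3=65 blocked=[]
Op 8: conn=20 S1=4 S2=33 S3=65 blocked=[]
Op 9: conn=20 S1=4 S2=44 S3=65 blocked=[]
Op 10: conn=3 S1=-13 S2=44 S3=65 blocked=[1]

Answer: S1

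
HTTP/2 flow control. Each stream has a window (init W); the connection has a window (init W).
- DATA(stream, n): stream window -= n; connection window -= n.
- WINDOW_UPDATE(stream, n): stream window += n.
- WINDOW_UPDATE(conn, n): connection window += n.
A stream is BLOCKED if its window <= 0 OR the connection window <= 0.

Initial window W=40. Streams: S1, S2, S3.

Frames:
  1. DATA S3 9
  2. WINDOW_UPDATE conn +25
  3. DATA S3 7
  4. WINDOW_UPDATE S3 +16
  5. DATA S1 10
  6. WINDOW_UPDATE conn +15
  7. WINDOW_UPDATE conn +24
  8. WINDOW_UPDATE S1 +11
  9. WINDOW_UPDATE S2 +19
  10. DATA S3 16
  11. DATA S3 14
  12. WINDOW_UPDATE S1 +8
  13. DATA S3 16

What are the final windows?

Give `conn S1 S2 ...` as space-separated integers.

Op 1: conn=31 S1=40 S2=40 S3=31 blocked=[]
Op 2: conn=56 S1=40 S2=40 S3=31 blocked=[]
Op 3: conn=49 S1=40 S2=40 S3=24 blocked=[]
Op 4: conn=49 S1=40 S2=40 S3=40 blocked=[]
Op 5: conn=39 S1=30 S2=40 S3=40 blocked=[]
Op 6: conn=54 S1=30 S2=40 S3=40 blocked=[]
Op 7: conn=78 S1=30 S2=40 S3=40 blocked=[]
Op 8: conn=78 S1=41 S2=40 S3=40 blocked=[]
Op 9: conn=78 S1=41 S2=59 S3=40 blocked=[]
Op 10: conn=62 S1=41 S2=59 S3=24 blocked=[]
Op 11: conn=48 S1=41 S2=59 S3=10 blocked=[]
Op 12: conn=48 S1=49 S2=59 S3=10 blocked=[]
Op 13: conn=32 S1=49 S2=59 S3=-6 blocked=[3]

Answer: 32 49 59 -6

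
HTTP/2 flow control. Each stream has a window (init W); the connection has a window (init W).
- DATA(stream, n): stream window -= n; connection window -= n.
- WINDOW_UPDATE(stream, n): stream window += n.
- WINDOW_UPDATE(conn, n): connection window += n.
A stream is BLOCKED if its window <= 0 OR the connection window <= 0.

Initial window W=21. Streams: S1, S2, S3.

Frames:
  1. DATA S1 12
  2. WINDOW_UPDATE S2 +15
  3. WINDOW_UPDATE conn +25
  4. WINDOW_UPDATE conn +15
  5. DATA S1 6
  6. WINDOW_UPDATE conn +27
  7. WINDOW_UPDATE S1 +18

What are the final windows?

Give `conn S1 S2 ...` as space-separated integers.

Op 1: conn=9 S1=9 S2=21 S3=21 blocked=[]
Op 2: conn=9 S1=9 S2=36 S3=21 blocked=[]
Op 3: conn=34 S1=9 S2=36 S3=21 blocked=[]
Op 4: conn=49 S1=9 S2=36 S3=21 blocked=[]
Op 5: conn=43 S1=3 S2=36 S3=21 blocked=[]
Op 6: conn=70 S1=3 S2=36 S3=21 blocked=[]
Op 7: conn=70 S1=21 S2=36 S3=21 blocked=[]

Answer: 70 21 36 21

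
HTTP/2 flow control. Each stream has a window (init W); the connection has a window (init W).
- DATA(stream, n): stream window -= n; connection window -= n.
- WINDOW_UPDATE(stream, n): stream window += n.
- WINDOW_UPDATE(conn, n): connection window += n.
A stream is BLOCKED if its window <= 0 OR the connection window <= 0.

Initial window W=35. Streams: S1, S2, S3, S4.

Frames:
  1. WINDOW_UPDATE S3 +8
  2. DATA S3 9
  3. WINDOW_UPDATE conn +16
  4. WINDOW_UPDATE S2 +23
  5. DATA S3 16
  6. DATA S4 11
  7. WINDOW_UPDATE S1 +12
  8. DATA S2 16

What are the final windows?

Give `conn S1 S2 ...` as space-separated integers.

Answer: -1 47 42 18 24

Derivation:
Op 1: conn=35 S1=35 S2=35 S3=43 S4=35 blocked=[]
Op 2: conn=26 S1=35 S2=35 S3=34 S4=35 blocked=[]
Op 3: conn=42 S1=35 S2=35 S3=34 S4=35 blocked=[]
Op 4: conn=42 S1=35 S2=58 S3=34 S4=35 blocked=[]
Op 5: conn=26 S1=35 S2=58 S3=18 S4=35 blocked=[]
Op 6: conn=15 S1=35 S2=58 S3=18 S4=24 blocked=[]
Op 7: conn=15 S1=47 S2=58 S3=18 S4=24 blocked=[]
Op 8: conn=-1 S1=47 S2=42 S3=18 S4=24 blocked=[1, 2, 3, 4]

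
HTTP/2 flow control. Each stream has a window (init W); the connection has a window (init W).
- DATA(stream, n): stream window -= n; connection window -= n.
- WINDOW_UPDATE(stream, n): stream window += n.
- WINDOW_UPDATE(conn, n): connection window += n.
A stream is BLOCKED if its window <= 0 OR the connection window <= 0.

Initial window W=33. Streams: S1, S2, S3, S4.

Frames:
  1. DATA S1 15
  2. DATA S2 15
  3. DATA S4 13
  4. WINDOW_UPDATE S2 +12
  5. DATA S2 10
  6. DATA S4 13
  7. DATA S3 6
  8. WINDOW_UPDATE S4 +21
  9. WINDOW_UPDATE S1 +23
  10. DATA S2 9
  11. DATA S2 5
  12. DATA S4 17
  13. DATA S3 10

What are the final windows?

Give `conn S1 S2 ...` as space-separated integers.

Op 1: conn=18 S1=18 S2=33 S3=33 S4=33 blocked=[]
Op 2: conn=3 S1=18 S2=18 S3=33 S4=33 blocked=[]
Op 3: conn=-10 S1=18 S2=18 S3=33 S4=20 blocked=[1, 2, 3, 4]
Op 4: conn=-10 S1=18 S2=30 S3=33 S4=20 blocked=[1, 2, 3, 4]
Op 5: conn=-20 S1=18 S2=20 S3=33 S4=20 blocked=[1, 2, 3, 4]
Op 6: conn=-33 S1=18 S2=20 S3=33 S4=7 blocked=[1, 2, 3, 4]
Op 7: conn=-39 S1=18 S2=20 S3=27 S4=7 blocked=[1, 2, 3, 4]
Op 8: conn=-39 S1=18 S2=20 S3=27 S4=28 blocked=[1, 2, 3, 4]
Op 9: conn=-39 S1=41 S2=20 S3=27 S4=28 blocked=[1, 2, 3, 4]
Op 10: conn=-48 S1=41 S2=11 S3=27 S4=28 blocked=[1, 2, 3, 4]
Op 11: conn=-53 S1=41 S2=6 S3=27 S4=28 blocked=[1, 2, 3, 4]
Op 12: conn=-70 S1=41 S2=6 S3=27 S4=11 blocked=[1, 2, 3, 4]
Op 13: conn=-80 S1=41 S2=6 S3=17 S4=11 blocked=[1, 2, 3, 4]

Answer: -80 41 6 17 11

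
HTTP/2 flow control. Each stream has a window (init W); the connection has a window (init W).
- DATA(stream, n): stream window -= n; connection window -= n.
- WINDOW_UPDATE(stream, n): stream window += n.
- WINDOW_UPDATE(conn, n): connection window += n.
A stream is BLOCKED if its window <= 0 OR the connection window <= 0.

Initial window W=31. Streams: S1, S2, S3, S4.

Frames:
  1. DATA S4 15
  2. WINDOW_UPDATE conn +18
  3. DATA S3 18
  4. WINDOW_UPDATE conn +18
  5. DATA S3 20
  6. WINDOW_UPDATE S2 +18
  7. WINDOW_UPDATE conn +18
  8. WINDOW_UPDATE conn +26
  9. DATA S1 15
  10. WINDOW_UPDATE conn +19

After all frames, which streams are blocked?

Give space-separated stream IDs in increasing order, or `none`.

Answer: S3

Derivation:
Op 1: conn=16 S1=31 S2=31 S3=31 S4=16 blocked=[]
Op 2: conn=34 S1=31 S2=31 S3=31 S4=16 blocked=[]
Op 3: conn=16 S1=31 S2=31 S3=13 S4=16 blocked=[]
Op 4: conn=34 S1=31 S2=31 S3=13 S4=16 blocked=[]
Op 5: conn=14 S1=31 S2=31 S3=-7 S4=16 blocked=[3]
Op 6: conn=14 S1=31 S2=49 S3=-7 S4=16 blocked=[3]
Op 7: conn=32 S1=31 S2=49 S3=-7 S4=16 blocked=[3]
Op 8: conn=58 S1=31 S2=49 S3=-7 S4=16 blocked=[3]
Op 9: conn=43 S1=16 S2=49 S3=-7 S4=16 blocked=[3]
Op 10: conn=62 S1=16 S2=49 S3=-7 S4=16 blocked=[3]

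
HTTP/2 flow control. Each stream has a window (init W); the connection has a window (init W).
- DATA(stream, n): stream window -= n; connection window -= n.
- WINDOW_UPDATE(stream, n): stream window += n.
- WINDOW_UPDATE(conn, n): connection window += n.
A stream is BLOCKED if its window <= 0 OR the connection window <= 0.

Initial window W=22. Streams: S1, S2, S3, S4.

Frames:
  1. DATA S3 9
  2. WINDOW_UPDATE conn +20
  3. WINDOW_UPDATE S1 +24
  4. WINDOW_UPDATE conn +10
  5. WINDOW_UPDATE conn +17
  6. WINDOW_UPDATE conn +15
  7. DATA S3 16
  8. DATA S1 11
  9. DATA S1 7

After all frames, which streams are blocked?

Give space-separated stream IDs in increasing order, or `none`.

Answer: S3

Derivation:
Op 1: conn=13 S1=22 S2=22 S3=13 S4=22 blocked=[]
Op 2: conn=33 S1=22 S2=22 S3=13 S4=22 blocked=[]
Op 3: conn=33 S1=46 S2=22 S3=13 S4=22 blocked=[]
Op 4: conn=43 S1=46 S2=22 S3=13 S4=22 blocked=[]
Op 5: conn=60 S1=46 S2=22 S3=13 S4=22 blocked=[]
Op 6: conn=75 S1=46 S2=22 S3=13 S4=22 blocked=[]
Op 7: conn=59 S1=46 S2=22 S3=-3 S4=22 blocked=[3]
Op 8: conn=48 S1=35 S2=22 S3=-3 S4=22 blocked=[3]
Op 9: conn=41 S1=28 S2=22 S3=-3 S4=22 blocked=[3]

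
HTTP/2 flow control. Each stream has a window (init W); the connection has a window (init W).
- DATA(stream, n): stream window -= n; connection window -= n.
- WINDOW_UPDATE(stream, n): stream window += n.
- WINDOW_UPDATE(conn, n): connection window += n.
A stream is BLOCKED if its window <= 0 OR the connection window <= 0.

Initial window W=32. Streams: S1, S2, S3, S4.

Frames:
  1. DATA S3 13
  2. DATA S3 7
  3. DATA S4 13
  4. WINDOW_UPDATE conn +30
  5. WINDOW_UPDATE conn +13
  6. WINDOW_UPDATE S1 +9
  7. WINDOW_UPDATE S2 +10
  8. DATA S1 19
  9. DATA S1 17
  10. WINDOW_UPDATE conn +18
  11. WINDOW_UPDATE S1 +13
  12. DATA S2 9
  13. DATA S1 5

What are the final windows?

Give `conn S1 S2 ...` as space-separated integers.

Op 1: conn=19 S1=32 S2=32 S3=19 S4=32 blocked=[]
Op 2: conn=12 S1=32 S2=32 S3=12 S4=32 blocked=[]
Op 3: conn=-1 S1=32 S2=32 S3=12 S4=19 blocked=[1, 2, 3, 4]
Op 4: conn=29 S1=32 S2=32 S3=12 S4=19 blocked=[]
Op 5: conn=42 S1=32 S2=32 S3=12 S4=19 blocked=[]
Op 6: conn=42 S1=41 S2=32 S3=12 S4=19 blocked=[]
Op 7: conn=42 S1=41 S2=42 S3=12 S4=19 blocked=[]
Op 8: conn=23 S1=22 S2=42 S3=12 S4=19 blocked=[]
Op 9: conn=6 S1=5 S2=42 S3=12 S4=19 blocked=[]
Op 10: conn=24 S1=5 S2=42 S3=12 S4=19 blocked=[]
Op 11: conn=24 S1=18 S2=42 S3=12 S4=19 blocked=[]
Op 12: conn=15 S1=18 S2=33 S3=12 S4=19 blocked=[]
Op 13: conn=10 S1=13 S2=33 S3=12 S4=19 blocked=[]

Answer: 10 13 33 12 19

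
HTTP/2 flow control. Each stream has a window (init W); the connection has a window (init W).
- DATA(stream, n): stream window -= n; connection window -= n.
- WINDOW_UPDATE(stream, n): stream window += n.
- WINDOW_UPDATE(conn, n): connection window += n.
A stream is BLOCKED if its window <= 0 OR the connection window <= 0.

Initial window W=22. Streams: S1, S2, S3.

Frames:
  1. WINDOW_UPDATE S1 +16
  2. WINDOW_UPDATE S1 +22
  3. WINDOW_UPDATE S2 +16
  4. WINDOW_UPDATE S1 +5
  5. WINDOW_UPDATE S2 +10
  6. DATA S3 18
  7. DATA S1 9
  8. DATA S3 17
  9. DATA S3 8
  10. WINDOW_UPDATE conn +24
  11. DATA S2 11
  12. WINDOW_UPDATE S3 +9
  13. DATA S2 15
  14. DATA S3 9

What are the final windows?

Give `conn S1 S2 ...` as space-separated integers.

Answer: -41 56 22 -21

Derivation:
Op 1: conn=22 S1=38 S2=22 S3=22 blocked=[]
Op 2: conn=22 S1=60 S2=22 S3=22 blocked=[]
Op 3: conn=22 S1=60 S2=38 S3=22 blocked=[]
Op 4: conn=22 S1=65 S2=38 S3=22 blocked=[]
Op 5: conn=22 S1=65 S2=48 S3=22 blocked=[]
Op 6: conn=4 S1=65 S2=48 S3=4 blocked=[]
Op 7: conn=-5 S1=56 S2=48 S3=4 blocked=[1, 2, 3]
Op 8: conn=-22 S1=56 S2=48 S3=-13 blocked=[1, 2, 3]
Op 9: conn=-30 S1=56 S2=48 S3=-21 blocked=[1, 2, 3]
Op 10: conn=-6 S1=56 S2=48 S3=-21 blocked=[1, 2, 3]
Op 11: conn=-17 S1=56 S2=37 S3=-21 blocked=[1, 2, 3]
Op 12: conn=-17 S1=56 S2=37 S3=-12 blocked=[1, 2, 3]
Op 13: conn=-32 S1=56 S2=22 S3=-12 blocked=[1, 2, 3]
Op 14: conn=-41 S1=56 S2=22 S3=-21 blocked=[1, 2, 3]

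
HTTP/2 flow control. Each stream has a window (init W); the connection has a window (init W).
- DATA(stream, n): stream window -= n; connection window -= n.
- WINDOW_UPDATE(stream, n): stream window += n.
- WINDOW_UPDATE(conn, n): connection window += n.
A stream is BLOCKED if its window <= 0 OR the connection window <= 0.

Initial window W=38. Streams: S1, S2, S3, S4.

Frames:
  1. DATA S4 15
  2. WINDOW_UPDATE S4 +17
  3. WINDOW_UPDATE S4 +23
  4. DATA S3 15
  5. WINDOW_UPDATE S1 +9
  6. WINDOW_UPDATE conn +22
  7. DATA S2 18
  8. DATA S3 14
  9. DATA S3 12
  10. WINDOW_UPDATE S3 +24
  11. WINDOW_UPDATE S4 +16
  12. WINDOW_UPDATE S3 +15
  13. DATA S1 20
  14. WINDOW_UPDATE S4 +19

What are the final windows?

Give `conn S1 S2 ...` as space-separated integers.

Op 1: conn=23 S1=38 S2=38 S3=38 S4=23 blocked=[]
Op 2: conn=23 S1=38 S2=38 S3=38 S4=40 blocked=[]
Op 3: conn=23 S1=38 S2=38 S3=38 S4=63 blocked=[]
Op 4: conn=8 S1=38 S2=38 S3=23 S4=63 blocked=[]
Op 5: conn=8 S1=47 S2=38 S3=23 S4=63 blocked=[]
Op 6: conn=30 S1=47 S2=38 S3=23 S4=63 blocked=[]
Op 7: conn=12 S1=47 S2=20 S3=23 S4=63 blocked=[]
Op 8: conn=-2 S1=47 S2=20 S3=9 S4=63 blocked=[1, 2, 3, 4]
Op 9: conn=-14 S1=47 S2=20 S3=-3 S4=63 blocked=[1, 2, 3, 4]
Op 10: conn=-14 S1=47 S2=20 S3=21 S4=63 blocked=[1, 2, 3, 4]
Op 11: conn=-14 S1=47 S2=20 S3=21 S4=79 blocked=[1, 2, 3, 4]
Op 12: conn=-14 S1=47 S2=20 S3=36 S4=79 blocked=[1, 2, 3, 4]
Op 13: conn=-34 S1=27 S2=20 S3=36 S4=79 blocked=[1, 2, 3, 4]
Op 14: conn=-34 S1=27 S2=20 S3=36 S4=98 blocked=[1, 2, 3, 4]

Answer: -34 27 20 36 98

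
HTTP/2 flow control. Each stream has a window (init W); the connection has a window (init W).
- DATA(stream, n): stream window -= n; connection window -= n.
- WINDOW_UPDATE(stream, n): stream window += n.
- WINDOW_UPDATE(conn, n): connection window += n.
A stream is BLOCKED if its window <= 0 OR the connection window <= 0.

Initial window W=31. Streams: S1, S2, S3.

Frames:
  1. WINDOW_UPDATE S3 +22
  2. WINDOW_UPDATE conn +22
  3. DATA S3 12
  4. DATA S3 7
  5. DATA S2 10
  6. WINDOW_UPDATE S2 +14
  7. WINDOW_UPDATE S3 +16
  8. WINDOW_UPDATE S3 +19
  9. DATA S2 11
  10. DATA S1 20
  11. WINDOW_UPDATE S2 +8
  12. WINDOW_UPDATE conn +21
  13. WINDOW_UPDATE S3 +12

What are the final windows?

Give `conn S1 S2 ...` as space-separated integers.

Answer: 14 11 32 81

Derivation:
Op 1: conn=31 S1=31 S2=31 S3=53 blocked=[]
Op 2: conn=53 S1=31 S2=31 S3=53 blocked=[]
Op 3: conn=41 S1=31 S2=31 S3=41 blocked=[]
Op 4: conn=34 S1=31 S2=31 S3=34 blocked=[]
Op 5: conn=24 S1=31 S2=21 S3=34 blocked=[]
Op 6: conn=24 S1=31 S2=35 S3=34 blocked=[]
Op 7: conn=24 S1=31 S2=35 S3=50 blocked=[]
Op 8: conn=24 S1=31 S2=35 S3=69 blocked=[]
Op 9: conn=13 S1=31 S2=24 S3=69 blocked=[]
Op 10: conn=-7 S1=11 S2=24 S3=69 blocked=[1, 2, 3]
Op 11: conn=-7 S1=11 S2=32 S3=69 blocked=[1, 2, 3]
Op 12: conn=14 S1=11 S2=32 S3=69 blocked=[]
Op 13: conn=14 S1=11 S2=32 S3=81 blocked=[]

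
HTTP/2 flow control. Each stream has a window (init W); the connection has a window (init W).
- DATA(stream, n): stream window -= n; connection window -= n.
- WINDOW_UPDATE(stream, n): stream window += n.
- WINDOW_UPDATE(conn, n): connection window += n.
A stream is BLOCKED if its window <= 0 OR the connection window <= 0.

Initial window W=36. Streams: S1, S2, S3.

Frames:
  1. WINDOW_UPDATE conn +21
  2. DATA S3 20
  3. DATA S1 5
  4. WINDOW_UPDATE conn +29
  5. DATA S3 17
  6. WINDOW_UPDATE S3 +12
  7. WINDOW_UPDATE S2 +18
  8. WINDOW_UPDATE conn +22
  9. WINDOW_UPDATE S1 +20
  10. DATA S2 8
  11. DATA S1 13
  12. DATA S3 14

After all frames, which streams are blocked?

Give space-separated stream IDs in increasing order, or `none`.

Op 1: conn=57 S1=36 S2=36 S3=36 blocked=[]
Op 2: conn=37 S1=36 S2=36 S3=16 blocked=[]
Op 3: conn=32 S1=31 S2=36 S3=16 blocked=[]
Op 4: conn=61 S1=31 S2=36 S3=16 blocked=[]
Op 5: conn=44 S1=31 S2=36 S3=-1 blocked=[3]
Op 6: conn=44 S1=31 S2=36 S3=11 blocked=[]
Op 7: conn=44 S1=31 S2=54 S3=11 blocked=[]
Op 8: conn=66 S1=31 S2=54 S3=11 blocked=[]
Op 9: conn=66 S1=51 S2=54 S3=11 blocked=[]
Op 10: conn=58 S1=51 S2=46 S3=11 blocked=[]
Op 11: conn=45 S1=38 S2=46 S3=11 blocked=[]
Op 12: conn=31 S1=38 S2=46 S3=-3 blocked=[3]

Answer: S3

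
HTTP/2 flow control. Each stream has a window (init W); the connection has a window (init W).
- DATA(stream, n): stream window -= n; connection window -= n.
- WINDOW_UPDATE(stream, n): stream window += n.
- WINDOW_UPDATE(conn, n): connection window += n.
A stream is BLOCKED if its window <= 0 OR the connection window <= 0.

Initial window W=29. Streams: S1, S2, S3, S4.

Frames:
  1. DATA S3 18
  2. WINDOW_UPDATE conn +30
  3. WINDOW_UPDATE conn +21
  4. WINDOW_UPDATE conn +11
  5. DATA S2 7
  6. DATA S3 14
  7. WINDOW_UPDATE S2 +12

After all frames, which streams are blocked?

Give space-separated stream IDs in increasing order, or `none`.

Op 1: conn=11 S1=29 S2=29 S3=11 S4=29 blocked=[]
Op 2: conn=41 S1=29 S2=29 S3=11 S4=29 blocked=[]
Op 3: conn=62 S1=29 S2=29 S3=11 S4=29 blocked=[]
Op 4: conn=73 S1=29 S2=29 S3=11 S4=29 blocked=[]
Op 5: conn=66 S1=29 S2=22 S3=11 S4=29 blocked=[]
Op 6: conn=52 S1=29 S2=22 S3=-3 S4=29 blocked=[3]
Op 7: conn=52 S1=29 S2=34 S3=-3 S4=29 blocked=[3]

Answer: S3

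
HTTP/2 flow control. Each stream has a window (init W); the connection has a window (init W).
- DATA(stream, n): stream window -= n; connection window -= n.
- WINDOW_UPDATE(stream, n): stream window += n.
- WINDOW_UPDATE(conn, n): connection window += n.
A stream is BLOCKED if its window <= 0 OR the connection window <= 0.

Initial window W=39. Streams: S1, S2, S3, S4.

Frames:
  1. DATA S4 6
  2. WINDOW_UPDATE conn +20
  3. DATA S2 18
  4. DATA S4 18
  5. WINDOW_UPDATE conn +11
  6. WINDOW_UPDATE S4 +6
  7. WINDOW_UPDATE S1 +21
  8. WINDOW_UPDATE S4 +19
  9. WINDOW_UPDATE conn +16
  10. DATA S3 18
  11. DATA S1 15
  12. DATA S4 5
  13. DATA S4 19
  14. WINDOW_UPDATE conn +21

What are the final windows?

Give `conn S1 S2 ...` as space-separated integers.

Op 1: conn=33 S1=39 S2=39 S3=39 S4=33 blocked=[]
Op 2: conn=53 S1=39 S2=39 S3=39 S4=33 blocked=[]
Op 3: conn=35 S1=39 S2=21 S3=39 S4=33 blocked=[]
Op 4: conn=17 S1=39 S2=21 S3=39 S4=15 blocked=[]
Op 5: conn=28 S1=39 S2=21 S3=39 S4=15 blocked=[]
Op 6: conn=28 S1=39 S2=21 S3=39 S4=21 blocked=[]
Op 7: conn=28 S1=60 S2=21 S3=39 S4=21 blocked=[]
Op 8: conn=28 S1=60 S2=21 S3=39 S4=40 blocked=[]
Op 9: conn=44 S1=60 S2=21 S3=39 S4=40 blocked=[]
Op 10: conn=26 S1=60 S2=21 S3=21 S4=40 blocked=[]
Op 11: conn=11 S1=45 S2=21 S3=21 S4=40 blocked=[]
Op 12: conn=6 S1=45 S2=21 S3=21 S4=35 blocked=[]
Op 13: conn=-13 S1=45 S2=21 S3=21 S4=16 blocked=[1, 2, 3, 4]
Op 14: conn=8 S1=45 S2=21 S3=21 S4=16 blocked=[]

Answer: 8 45 21 21 16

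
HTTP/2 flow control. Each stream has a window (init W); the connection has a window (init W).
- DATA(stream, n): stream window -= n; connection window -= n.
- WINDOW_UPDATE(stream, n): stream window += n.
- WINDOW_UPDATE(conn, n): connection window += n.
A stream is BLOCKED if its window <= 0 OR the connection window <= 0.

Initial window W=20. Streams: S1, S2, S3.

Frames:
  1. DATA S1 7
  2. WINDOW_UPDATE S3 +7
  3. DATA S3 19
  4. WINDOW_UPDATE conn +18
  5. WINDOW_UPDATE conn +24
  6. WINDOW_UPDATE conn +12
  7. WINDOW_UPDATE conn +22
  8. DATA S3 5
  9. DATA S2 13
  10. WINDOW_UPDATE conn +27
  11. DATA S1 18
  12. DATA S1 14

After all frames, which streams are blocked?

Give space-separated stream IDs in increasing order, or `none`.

Answer: S1

Derivation:
Op 1: conn=13 S1=13 S2=20 S3=20 blocked=[]
Op 2: conn=13 S1=13 S2=20 S3=27 blocked=[]
Op 3: conn=-6 S1=13 S2=20 S3=8 blocked=[1, 2, 3]
Op 4: conn=12 S1=13 S2=20 S3=8 blocked=[]
Op 5: conn=36 S1=13 S2=20 S3=8 blocked=[]
Op 6: conn=48 S1=13 S2=20 S3=8 blocked=[]
Op 7: conn=70 S1=13 S2=20 S3=8 blocked=[]
Op 8: conn=65 S1=13 S2=20 S3=3 blocked=[]
Op 9: conn=52 S1=13 S2=7 S3=3 blocked=[]
Op 10: conn=79 S1=13 S2=7 S3=3 blocked=[]
Op 11: conn=61 S1=-5 S2=7 S3=3 blocked=[1]
Op 12: conn=47 S1=-19 S2=7 S3=3 blocked=[1]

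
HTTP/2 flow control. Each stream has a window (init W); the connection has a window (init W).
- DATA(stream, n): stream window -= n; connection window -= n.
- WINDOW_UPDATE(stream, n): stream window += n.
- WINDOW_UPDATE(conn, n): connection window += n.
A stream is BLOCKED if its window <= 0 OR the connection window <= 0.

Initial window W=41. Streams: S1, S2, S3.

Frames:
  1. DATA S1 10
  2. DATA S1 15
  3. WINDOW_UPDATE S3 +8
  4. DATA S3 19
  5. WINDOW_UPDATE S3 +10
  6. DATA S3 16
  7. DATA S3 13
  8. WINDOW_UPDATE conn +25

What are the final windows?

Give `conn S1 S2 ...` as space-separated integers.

Answer: -7 16 41 11

Derivation:
Op 1: conn=31 S1=31 S2=41 S3=41 blocked=[]
Op 2: conn=16 S1=16 S2=41 S3=41 blocked=[]
Op 3: conn=16 S1=16 S2=41 S3=49 blocked=[]
Op 4: conn=-3 S1=16 S2=41 S3=30 blocked=[1, 2, 3]
Op 5: conn=-3 S1=16 S2=41 S3=40 blocked=[1, 2, 3]
Op 6: conn=-19 S1=16 S2=41 S3=24 blocked=[1, 2, 3]
Op 7: conn=-32 S1=16 S2=41 S3=11 blocked=[1, 2, 3]
Op 8: conn=-7 S1=16 S2=41 S3=11 blocked=[1, 2, 3]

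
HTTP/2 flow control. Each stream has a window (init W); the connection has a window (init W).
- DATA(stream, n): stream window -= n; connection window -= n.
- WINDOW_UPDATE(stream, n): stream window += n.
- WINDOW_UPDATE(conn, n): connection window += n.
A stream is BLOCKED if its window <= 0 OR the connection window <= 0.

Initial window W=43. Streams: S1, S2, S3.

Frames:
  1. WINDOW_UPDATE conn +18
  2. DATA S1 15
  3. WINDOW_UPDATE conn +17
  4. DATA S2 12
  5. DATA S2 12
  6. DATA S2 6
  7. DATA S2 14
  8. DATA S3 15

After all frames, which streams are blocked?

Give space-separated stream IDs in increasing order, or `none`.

Answer: S2

Derivation:
Op 1: conn=61 S1=43 S2=43 S3=43 blocked=[]
Op 2: conn=46 S1=28 S2=43 S3=43 blocked=[]
Op 3: conn=63 S1=28 S2=43 S3=43 blocked=[]
Op 4: conn=51 S1=28 S2=31 S3=43 blocked=[]
Op 5: conn=39 S1=28 S2=19 S3=43 blocked=[]
Op 6: conn=33 S1=28 S2=13 S3=43 blocked=[]
Op 7: conn=19 S1=28 S2=-1 S3=43 blocked=[2]
Op 8: conn=4 S1=28 S2=-1 S3=28 blocked=[2]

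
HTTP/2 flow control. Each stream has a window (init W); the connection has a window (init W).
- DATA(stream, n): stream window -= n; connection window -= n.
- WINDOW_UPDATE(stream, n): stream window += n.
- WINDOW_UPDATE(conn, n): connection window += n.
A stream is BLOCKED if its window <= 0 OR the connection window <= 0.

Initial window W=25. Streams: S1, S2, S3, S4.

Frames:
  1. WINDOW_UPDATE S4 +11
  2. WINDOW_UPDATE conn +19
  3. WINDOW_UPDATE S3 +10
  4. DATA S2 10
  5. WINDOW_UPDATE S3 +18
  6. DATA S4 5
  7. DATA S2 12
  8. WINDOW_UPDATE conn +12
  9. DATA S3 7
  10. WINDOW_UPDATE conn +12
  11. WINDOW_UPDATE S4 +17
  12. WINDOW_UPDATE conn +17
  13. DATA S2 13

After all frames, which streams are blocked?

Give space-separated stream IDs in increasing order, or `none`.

Answer: S2

Derivation:
Op 1: conn=25 S1=25 S2=25 S3=25 S4=36 blocked=[]
Op 2: conn=44 S1=25 S2=25 S3=25 S4=36 blocked=[]
Op 3: conn=44 S1=25 S2=25 S3=35 S4=36 blocked=[]
Op 4: conn=34 S1=25 S2=15 S3=35 S4=36 blocked=[]
Op 5: conn=34 S1=25 S2=15 S3=53 S4=36 blocked=[]
Op 6: conn=29 S1=25 S2=15 S3=53 S4=31 blocked=[]
Op 7: conn=17 S1=25 S2=3 S3=53 S4=31 blocked=[]
Op 8: conn=29 S1=25 S2=3 S3=53 S4=31 blocked=[]
Op 9: conn=22 S1=25 S2=3 S3=46 S4=31 blocked=[]
Op 10: conn=34 S1=25 S2=3 S3=46 S4=31 blocked=[]
Op 11: conn=34 S1=25 S2=3 S3=46 S4=48 blocked=[]
Op 12: conn=51 S1=25 S2=3 S3=46 S4=48 blocked=[]
Op 13: conn=38 S1=25 S2=-10 S3=46 S4=48 blocked=[2]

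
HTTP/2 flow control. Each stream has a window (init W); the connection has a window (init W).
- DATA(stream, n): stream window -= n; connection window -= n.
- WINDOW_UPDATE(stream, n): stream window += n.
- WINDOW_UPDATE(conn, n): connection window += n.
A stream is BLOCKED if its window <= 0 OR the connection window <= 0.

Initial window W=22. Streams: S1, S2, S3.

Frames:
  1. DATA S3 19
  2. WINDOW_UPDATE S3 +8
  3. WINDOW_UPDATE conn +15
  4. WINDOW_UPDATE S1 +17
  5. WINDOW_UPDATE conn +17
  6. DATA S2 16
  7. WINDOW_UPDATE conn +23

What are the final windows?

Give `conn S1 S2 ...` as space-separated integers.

Op 1: conn=3 S1=22 S2=22 S3=3 blocked=[]
Op 2: conn=3 S1=22 S2=22 S3=11 blocked=[]
Op 3: conn=18 S1=22 S2=22 S3=11 blocked=[]
Op 4: conn=18 S1=39 S2=22 S3=11 blocked=[]
Op 5: conn=35 S1=39 S2=22 S3=11 blocked=[]
Op 6: conn=19 S1=39 S2=6 S3=11 blocked=[]
Op 7: conn=42 S1=39 S2=6 S3=11 blocked=[]

Answer: 42 39 6 11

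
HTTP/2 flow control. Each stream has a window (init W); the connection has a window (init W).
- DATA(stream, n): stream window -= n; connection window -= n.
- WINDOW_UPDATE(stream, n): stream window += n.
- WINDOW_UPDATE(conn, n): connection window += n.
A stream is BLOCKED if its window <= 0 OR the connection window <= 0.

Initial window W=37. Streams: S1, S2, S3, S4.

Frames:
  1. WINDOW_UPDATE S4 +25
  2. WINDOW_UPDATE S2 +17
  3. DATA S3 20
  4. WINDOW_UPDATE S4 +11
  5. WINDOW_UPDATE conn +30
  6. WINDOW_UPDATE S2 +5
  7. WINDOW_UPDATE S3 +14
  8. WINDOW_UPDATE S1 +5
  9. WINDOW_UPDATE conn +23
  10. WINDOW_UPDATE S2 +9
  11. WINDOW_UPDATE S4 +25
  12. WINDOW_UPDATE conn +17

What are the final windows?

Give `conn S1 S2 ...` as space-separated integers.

Op 1: conn=37 S1=37 S2=37 S3=37 S4=62 blocked=[]
Op 2: conn=37 S1=37 S2=54 S3=37 S4=62 blocked=[]
Op 3: conn=17 S1=37 S2=54 S3=17 S4=62 blocked=[]
Op 4: conn=17 S1=37 S2=54 S3=17 S4=73 blocked=[]
Op 5: conn=47 S1=37 S2=54 S3=17 S4=73 blocked=[]
Op 6: conn=47 S1=37 S2=59 S3=17 S4=73 blocked=[]
Op 7: conn=47 S1=37 S2=59 S3=31 S4=73 blocked=[]
Op 8: conn=47 S1=42 S2=59 S3=31 S4=73 blocked=[]
Op 9: conn=70 S1=42 S2=59 S3=31 S4=73 blocked=[]
Op 10: conn=70 S1=42 S2=68 S3=31 S4=73 blocked=[]
Op 11: conn=70 S1=42 S2=68 S3=31 S4=98 blocked=[]
Op 12: conn=87 S1=42 S2=68 S3=31 S4=98 blocked=[]

Answer: 87 42 68 31 98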